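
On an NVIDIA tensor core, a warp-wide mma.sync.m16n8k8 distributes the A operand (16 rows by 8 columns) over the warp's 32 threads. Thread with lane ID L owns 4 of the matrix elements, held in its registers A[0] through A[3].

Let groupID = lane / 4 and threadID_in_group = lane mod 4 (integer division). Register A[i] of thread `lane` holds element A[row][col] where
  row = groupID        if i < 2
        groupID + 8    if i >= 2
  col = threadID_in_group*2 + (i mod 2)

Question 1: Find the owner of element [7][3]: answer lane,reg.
r:7=>grp=7,rB=0  c:3=>tig=1,lo=1
L=7*4+1=29  i=0*2+1=1

29,1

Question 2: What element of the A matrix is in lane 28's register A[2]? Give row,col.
lane 28->28/4=7, 28 mod 4=0
i=2  r:7+8->15  c:2·0+0->0

15,0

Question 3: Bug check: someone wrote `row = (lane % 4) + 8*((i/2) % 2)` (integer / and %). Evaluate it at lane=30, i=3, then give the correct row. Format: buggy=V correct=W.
`(lane % 4) + 8*((i/2) % 2)`[30,3]->10
30: gid=7,tid=2
[3] (7+8,2*2+1) = (15,5)
row: 10 vs 15

buggy=10 correct=15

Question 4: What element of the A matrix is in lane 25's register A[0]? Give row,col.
lane 25: gr=6 (25/4), th=1 (25%4)
i=0: r=6+0=6, c=1*2+0=2

6,2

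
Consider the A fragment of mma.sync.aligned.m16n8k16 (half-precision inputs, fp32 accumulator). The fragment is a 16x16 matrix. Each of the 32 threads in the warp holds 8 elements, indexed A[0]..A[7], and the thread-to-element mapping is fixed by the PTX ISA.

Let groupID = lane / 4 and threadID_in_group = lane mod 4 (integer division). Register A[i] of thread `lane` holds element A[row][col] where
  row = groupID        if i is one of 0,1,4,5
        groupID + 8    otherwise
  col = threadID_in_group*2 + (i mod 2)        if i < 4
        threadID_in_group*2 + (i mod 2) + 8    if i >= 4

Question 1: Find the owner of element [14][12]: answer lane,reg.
r:14=>grp=6,rB=1  c:12=>cB=1,tig=2,lo=0
L=6*4+2=26  i=1*4+1*2+0=6

26,6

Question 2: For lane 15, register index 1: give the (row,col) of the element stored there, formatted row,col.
3,7

lane 15->15/4=3, 15 mod 4=3
i=1  r:3+0->3  c:2·3+1+0->7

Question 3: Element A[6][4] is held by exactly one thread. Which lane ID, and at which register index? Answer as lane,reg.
r: 6->gid=6,r8=0  c: 4->c8=0,tid=2,i&1=0
L=6*4+2=26  i=0*4+0*2+0=0

26,0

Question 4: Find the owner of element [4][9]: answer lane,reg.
16,5

r: 4->gid=4,r8=0  c: 9->c8=1,tid=0,i&1=1
L=4*4+0=16  i=1*4+0*2+1=5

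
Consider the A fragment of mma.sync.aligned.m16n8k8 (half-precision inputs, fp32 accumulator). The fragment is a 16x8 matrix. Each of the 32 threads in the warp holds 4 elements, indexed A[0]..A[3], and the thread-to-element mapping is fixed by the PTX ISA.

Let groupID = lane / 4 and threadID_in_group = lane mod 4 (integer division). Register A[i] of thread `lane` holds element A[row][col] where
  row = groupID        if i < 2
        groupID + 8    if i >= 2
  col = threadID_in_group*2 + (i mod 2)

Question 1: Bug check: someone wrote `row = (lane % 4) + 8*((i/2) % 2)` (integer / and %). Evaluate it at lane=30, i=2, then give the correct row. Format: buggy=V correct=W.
buggy=10 correct=15

`(lane % 4) + 8*((i/2) % 2)`[30,2]⇒10
30: gr=7,th=2
[2] (7+8,2*2+0) = (15,4)
row: 10 vs 15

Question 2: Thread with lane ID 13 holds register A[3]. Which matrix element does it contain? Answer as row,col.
11,3

13: grp=3,tig=1
[3] (3+8,1*2+1) = (11,3)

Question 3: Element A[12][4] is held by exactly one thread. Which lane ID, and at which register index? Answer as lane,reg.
18,2

r=12->g=4,rb=1  c=4->t=2,b0=0
L=4*4+2=18  i=1*2+0=2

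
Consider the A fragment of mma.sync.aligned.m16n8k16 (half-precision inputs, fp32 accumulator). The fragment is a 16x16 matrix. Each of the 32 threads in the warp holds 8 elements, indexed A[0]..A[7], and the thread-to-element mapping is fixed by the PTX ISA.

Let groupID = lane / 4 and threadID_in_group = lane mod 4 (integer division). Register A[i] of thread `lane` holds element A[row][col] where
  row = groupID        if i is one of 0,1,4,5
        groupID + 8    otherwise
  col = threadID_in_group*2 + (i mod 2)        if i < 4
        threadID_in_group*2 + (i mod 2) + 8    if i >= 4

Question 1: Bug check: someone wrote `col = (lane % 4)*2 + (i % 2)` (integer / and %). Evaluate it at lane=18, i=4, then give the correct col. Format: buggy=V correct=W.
buggy=4 correct=12

`(lane % 4)*2 + (i % 2)`[18,4]→4
lane 18: G=4 (18/4), T=2 (18%4)
i=4: r=4+0=4, c=2*2+0+8=12
col: 4 vs 12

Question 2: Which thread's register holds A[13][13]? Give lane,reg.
22,7

r: 13->gid=5,r8=1  c: 13->c8=1,tid=2,i&1=1
L=5*4+2=22  i=1*4+1*2+1=7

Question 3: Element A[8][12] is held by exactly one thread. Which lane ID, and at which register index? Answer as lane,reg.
2,6

r:8=>grp=0,rB=1  c:12=>cB=1,tig=2,lo=0
L=0*4+2=2  i=1*4+1*2+0=6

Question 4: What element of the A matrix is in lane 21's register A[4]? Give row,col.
5,10

L=21->g=21>>2=5, t=21&3=1
[4]->row 5+0=5  col 1·2+0+8=10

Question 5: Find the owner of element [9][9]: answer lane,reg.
r=9⇒gr=1,Rb=1  c=9⇒Cb=1,th=0,odd=1
L=1*4+0=4  i=1*4+1*2+1=7

4,7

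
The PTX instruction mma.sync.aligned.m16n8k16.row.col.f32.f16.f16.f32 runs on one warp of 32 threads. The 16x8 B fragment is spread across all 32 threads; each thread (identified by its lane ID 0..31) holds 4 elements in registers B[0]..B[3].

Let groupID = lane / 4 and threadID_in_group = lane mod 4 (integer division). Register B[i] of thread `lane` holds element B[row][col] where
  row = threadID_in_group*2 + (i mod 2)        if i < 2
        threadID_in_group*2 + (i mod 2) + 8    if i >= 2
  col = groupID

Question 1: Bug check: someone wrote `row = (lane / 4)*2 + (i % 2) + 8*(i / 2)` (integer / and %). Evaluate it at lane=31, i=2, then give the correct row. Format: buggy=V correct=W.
buggy=22 correct=14

`(lane / 4)*2 + (i % 2) + 8*(i / 2)`[31,2]⇒22
31: gr=7,th=3
[2] (3*2+0+8,7) = (14,7)
row: 22 vs 14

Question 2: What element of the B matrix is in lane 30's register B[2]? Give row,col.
12,7

L=30->g=30>>2=7, t=30&3=2
[2]->row 2·2+0+8=12  col g=7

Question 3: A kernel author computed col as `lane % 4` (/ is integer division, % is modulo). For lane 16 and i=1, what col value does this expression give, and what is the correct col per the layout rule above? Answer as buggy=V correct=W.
buggy=0 correct=4

`lane % 4`[16,1]=>0
lane 16=>16/4=4, 16 mod 4=0
i=1  r:2·0+1+0=>1  c:4
col: 0 vs 4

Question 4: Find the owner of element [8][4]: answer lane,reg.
c=4→G=4  r=8→rhi=1,T=0,p=0
L=4*4+0=16  i=1*2+0=2

16,2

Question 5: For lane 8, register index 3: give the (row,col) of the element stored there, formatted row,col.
L=8⇒gr=8>>2=2, th=8&3=0
[3]⇒row 0·2+1+8=9  col gr=2

9,2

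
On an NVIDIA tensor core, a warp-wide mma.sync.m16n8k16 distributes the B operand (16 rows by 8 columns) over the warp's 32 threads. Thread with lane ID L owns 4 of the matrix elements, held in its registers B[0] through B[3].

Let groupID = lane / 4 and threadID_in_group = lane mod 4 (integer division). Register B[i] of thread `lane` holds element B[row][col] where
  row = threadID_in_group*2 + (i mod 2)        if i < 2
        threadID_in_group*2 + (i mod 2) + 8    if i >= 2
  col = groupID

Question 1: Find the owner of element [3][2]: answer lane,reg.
c=2⇒gr=2  r=3⇒Rb=0,th=1,odd=1
L=2*4+1=9  i=0*2+1=1

9,1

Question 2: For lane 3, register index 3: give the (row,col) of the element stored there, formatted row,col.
lane 3=>3/4=0, 3 mod 4=3
i=3  r:2·3+1+8=>15  c:0

15,0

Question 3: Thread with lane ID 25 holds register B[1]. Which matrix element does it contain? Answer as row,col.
3,6

L=25→G=25>>2=6, T=25&3=1
[1]→row 1·2+1+0=3  col G=6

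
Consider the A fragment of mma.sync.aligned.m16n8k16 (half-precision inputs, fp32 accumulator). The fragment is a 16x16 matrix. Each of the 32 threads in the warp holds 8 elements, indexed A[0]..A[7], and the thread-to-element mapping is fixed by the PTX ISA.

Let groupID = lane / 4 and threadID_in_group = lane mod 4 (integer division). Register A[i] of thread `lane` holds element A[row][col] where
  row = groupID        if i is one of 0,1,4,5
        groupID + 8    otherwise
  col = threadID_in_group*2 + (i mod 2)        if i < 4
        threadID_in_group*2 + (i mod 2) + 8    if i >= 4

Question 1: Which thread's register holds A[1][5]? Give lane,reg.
r: 1->gid=1,r8=0  c: 5->c8=0,tid=2,i&1=1
L=1*4+2=6  i=0*4+0*2+1=1

6,1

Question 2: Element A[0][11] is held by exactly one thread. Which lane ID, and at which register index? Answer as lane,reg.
r=0->g=0,rb=0  c=11->cb=1,t=1,b0=1
L=0*4+1=1  i=1*4+0*2+1=5

1,5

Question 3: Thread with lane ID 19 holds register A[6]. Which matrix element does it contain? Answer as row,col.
12,14

lane 19->19/4=4, 19 mod 4=3
i=6  r:4+8->12  c:2·3+0+8->14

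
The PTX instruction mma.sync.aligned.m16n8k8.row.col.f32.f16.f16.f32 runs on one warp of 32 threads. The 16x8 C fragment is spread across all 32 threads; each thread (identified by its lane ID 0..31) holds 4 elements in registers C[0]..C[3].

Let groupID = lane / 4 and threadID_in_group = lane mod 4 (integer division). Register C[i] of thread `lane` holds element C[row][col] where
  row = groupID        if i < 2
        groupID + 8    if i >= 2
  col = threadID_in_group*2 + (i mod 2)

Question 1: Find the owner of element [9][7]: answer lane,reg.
r=9→G=1,rhi=1  c=7→T=3,p=1
L=1*4+3=7  i=1*2+1=3

7,3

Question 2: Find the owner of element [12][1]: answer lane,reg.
r=12->g=4,rb=1  c=1->t=0,b0=1
L=4*4+0=16  i=1*2+1=3

16,3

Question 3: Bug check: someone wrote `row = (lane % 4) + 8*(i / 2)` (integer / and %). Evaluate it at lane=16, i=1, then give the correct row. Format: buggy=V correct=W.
`(lane % 4) + 8*(i / 2)`[16,1]⇒0
lane 16: gr=4 (16/4), th=0 (16%4)
i=1: r=4+0=4, c=0*2+1=1
row: 0 vs 4

buggy=0 correct=4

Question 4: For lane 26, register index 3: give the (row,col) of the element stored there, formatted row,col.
26: G=6,T=2
[3] (6+8,2*2+1) = (14,5)

14,5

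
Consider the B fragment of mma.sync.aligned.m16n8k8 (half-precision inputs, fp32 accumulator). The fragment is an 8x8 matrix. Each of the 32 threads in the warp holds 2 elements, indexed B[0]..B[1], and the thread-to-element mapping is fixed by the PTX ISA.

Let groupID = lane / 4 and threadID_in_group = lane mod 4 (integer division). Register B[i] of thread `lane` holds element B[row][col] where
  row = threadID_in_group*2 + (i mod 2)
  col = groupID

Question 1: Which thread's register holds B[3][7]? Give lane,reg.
c=7⇒gr=7  r=3⇒th=1,odd=1
L=7*4+1=29  i=1=1

29,1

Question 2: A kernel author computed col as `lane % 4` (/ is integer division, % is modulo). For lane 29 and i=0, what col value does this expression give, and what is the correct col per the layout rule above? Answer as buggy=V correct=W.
`lane % 4`[29,0]->1
lane 29: gid=7 (29/4), tid=1 (29%4)
i=0: r=1*2+0=2, c=gid=7
col: 1 vs 7

buggy=1 correct=7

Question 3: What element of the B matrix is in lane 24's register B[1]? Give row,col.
24: gr=6,th=0
[1] (0*2+1,6) = (1,6)

1,6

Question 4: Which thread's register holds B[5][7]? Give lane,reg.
30,1

c=7→G=7  r=5→T=2,p=1
L=7*4+2=30  i=1=1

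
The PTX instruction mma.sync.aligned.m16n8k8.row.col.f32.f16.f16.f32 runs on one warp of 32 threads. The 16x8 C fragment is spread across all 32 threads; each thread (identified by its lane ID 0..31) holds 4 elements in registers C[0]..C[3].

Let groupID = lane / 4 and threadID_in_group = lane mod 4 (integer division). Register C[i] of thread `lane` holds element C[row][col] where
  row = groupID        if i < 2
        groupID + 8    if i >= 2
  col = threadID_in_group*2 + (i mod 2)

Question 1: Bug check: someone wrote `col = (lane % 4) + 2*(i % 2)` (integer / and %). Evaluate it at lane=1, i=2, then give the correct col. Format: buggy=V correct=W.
buggy=1 correct=2

`(lane % 4) + 2*(i % 2)`[1,2]⇒1
lane 1: gr=0 (1/4), th=1 (1%4)
i=2: r=0+8=8, c=1*2+0=2
col: 1 vs 2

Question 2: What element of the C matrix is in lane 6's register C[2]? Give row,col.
lane 6: gid=1 (6/4), tid=2 (6%4)
i=2: r=1+8=9, c=2*2+0=4

9,4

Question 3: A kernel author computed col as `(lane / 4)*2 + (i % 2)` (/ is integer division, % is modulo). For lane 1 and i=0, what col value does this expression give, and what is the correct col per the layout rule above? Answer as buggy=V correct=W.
`(lane / 4)*2 + (i % 2)`[1,0]⇒0
lane 1: gr=0 (1/4), th=1 (1%4)
i=0: r=0+0=0, c=1*2+0=2
col: 0 vs 2

buggy=0 correct=2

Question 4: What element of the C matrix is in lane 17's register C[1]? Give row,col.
4,3

L=17⇒gr=17>>2=4, th=17&3=1
[1]⇒row 4+0=4  col 1·2+1=3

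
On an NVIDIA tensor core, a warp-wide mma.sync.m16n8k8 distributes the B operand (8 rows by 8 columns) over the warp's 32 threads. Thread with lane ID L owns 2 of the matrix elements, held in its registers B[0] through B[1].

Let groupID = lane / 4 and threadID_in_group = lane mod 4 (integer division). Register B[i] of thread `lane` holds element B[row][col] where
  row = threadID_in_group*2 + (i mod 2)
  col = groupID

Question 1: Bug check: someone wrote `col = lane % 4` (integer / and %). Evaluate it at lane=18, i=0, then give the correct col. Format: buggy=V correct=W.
`lane % 4`[18,0]=>2
L=18=>grp=18>>2=4, tig=18&3=2
[0]=>row 2·2+0=4  col grp=4
col: 2 vs 4

buggy=2 correct=4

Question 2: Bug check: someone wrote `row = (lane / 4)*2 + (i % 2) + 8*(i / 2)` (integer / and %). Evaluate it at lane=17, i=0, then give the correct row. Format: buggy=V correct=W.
buggy=8 correct=2

`(lane / 4)*2 + (i % 2) + 8*(i / 2)`[17,0]->8
lane 17: gid=4 (17/4), tid=1 (17%4)
i=0: r=1*2+0=2, c=gid=4
row: 8 vs 2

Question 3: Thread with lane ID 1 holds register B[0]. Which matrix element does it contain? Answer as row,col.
2,0

L=1=>grp=1>>2=0, tig=1&3=1
[0]=>row 1·2+0=2  col grp=0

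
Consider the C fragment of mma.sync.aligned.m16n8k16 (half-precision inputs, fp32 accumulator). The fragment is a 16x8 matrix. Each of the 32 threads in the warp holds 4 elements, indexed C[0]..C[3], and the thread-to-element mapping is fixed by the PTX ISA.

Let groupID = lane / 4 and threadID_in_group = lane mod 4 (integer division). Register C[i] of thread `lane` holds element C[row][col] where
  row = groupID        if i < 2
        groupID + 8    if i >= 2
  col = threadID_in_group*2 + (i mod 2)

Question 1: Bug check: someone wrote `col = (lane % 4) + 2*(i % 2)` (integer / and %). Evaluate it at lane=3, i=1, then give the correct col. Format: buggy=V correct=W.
`(lane % 4) + 2*(i % 2)`[3,1]⇒5
3: gr=0,th=3
[1] (0+0,3*2+1) = (0,7)
col: 5 vs 7

buggy=5 correct=7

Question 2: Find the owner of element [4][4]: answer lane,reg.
18,0

r=4⇒gr=4,Rb=0  c=4⇒th=2,odd=0
L=4*4+2=18  i=0*2+0=0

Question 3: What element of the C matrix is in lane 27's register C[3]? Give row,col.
lane 27: gid=6 (27/4), tid=3 (27%4)
i=3: r=6+8=14, c=3*2+1=7

14,7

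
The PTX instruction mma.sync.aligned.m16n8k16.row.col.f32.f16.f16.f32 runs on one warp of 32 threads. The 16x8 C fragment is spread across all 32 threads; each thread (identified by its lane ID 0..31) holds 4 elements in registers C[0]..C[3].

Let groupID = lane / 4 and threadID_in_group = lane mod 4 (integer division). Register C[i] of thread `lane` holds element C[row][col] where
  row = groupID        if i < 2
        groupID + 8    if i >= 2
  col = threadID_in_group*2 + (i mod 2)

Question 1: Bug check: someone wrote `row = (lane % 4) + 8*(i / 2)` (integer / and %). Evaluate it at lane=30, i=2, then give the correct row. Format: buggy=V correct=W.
buggy=10 correct=15

`(lane % 4) + 8*(i / 2)`[30,2]->10
lane 30->30/4=7, 30 mod 4=2
i=2  r:7+8->15  c:2·2+0->4
row: 10 vs 15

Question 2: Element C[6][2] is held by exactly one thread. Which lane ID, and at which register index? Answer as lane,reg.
25,0

r=6⇒gr=6,Rb=0  c=2⇒th=1,odd=0
L=6*4+1=25  i=0*2+0=0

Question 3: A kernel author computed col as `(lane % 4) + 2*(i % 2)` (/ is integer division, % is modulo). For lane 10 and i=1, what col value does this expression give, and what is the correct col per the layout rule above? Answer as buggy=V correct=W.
buggy=4 correct=5

`(lane % 4) + 2*(i % 2)`[10,1]->4
L=10->gid=10>>2=2, tid=10&3=2
[1]->row 2+0=2  col 2·2+1=5
col: 4 vs 5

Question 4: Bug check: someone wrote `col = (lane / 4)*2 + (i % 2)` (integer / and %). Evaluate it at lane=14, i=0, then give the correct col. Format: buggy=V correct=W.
buggy=6 correct=4

`(lane / 4)*2 + (i % 2)`[14,0]⇒6
L=14⇒gr=14>>2=3, th=14&3=2
[0]⇒row 3+0=3  col 2·2+0=4
col: 6 vs 4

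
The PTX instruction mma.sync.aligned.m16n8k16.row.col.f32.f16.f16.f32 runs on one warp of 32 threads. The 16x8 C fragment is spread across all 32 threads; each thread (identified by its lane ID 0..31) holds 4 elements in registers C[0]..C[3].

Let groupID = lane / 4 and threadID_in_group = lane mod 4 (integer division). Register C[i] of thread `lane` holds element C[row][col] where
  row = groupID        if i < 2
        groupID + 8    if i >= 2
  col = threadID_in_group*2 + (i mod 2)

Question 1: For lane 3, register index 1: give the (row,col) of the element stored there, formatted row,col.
0,7

3: gr=0,th=3
[1] (0+0,3*2+1) = (0,7)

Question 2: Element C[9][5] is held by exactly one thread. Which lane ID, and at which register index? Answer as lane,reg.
r=9⇒gr=1,Rb=1  c=5⇒th=2,odd=1
L=1*4+2=6  i=1*2+1=3

6,3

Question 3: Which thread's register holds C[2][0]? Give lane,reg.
8,0

r=2⇒gr=2,Rb=0  c=0⇒th=0,odd=0
L=2*4+0=8  i=0*2+0=0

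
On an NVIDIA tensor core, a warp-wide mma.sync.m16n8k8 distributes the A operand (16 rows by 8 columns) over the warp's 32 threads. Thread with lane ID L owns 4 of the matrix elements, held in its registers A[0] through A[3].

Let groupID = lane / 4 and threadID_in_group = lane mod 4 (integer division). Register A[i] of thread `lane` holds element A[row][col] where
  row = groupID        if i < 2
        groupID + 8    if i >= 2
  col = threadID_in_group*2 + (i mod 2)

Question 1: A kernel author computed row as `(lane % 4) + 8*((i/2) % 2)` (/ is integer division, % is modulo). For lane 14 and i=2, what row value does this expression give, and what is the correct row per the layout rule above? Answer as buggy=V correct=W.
`(lane % 4) + 8*((i/2) % 2)`[14,2]=>10
lane 14=>14/4=3, 14 mod 4=2
i=2  r:3+8=>11  c:2·2+0=>4
row: 10 vs 11

buggy=10 correct=11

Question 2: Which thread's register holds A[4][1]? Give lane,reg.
r=4→G=4,rhi=0  c=1→T=0,p=1
L=4*4+0=16  i=0*2+1=1

16,1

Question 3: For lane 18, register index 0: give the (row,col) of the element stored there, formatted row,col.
4,4

lane 18→18/4=4, 18 mod 4=2
i=0  r:4+0→4  c:2·2+0→4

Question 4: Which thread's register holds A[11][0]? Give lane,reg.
12,2

r=11→G=3,rhi=1  c=0→T=0,p=0
L=3*4+0=12  i=1*2+0=2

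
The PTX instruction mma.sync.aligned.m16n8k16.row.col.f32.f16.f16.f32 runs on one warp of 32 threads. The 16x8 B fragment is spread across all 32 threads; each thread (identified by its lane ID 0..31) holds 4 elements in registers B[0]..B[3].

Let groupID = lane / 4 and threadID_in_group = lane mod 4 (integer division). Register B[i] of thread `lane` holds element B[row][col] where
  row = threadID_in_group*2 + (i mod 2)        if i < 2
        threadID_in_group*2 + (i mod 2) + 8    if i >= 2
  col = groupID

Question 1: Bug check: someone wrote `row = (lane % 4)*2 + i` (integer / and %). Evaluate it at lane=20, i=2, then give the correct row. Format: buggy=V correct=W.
`(lane % 4)*2 + i`[20,2]→2
lane 20→20/4=5, 20 mod 4=0
i=2  r:2·0+0+8→8  c:5
row: 2 vs 8

buggy=2 correct=8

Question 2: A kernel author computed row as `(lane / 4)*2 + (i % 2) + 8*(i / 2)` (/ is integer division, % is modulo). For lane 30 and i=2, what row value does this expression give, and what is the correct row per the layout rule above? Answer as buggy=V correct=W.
buggy=22 correct=12

`(lane / 4)*2 + (i % 2) + 8*(i / 2)`[30,2]=>22
L=30=>grp=30>>2=7, tig=30&3=2
[2]=>row 2·2+0+8=12  col grp=7
row: 22 vs 12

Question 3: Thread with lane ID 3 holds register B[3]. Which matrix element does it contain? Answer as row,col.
L=3=>grp=3>>2=0, tig=3&3=3
[3]=>row 3·2+1+8=15  col grp=0

15,0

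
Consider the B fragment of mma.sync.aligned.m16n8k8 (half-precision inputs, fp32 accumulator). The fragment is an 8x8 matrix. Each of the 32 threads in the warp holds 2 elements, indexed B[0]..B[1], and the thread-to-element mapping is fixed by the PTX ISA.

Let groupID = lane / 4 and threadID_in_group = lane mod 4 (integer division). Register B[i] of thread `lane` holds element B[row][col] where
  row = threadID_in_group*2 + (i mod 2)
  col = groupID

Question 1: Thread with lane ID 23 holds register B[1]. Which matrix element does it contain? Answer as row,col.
lane 23: g=5 (23/4), t=3 (23%4)
i=1: r=3*2+1=7, c=g=5

7,5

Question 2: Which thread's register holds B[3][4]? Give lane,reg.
17,1

c=4→G=4  r=3→T=1,p=1
L=4*4+1=17  i=1=1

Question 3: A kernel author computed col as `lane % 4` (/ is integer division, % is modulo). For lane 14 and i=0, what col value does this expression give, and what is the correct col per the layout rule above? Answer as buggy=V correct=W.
buggy=2 correct=3

`lane % 4`[14,0]⇒2
lane 14⇒14/4=3, 14 mod 4=2
i=0  r:2·2+0⇒4  c:3
col: 2 vs 3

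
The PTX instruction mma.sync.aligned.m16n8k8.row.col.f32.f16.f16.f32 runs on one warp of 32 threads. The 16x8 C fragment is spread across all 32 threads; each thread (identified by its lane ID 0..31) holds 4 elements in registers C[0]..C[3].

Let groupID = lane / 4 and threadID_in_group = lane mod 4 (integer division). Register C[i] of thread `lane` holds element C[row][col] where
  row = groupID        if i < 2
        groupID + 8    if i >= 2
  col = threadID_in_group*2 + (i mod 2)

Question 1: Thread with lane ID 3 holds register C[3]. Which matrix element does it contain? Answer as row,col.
lane 3: gr=0 (3/4), th=3 (3%4)
i=3: r=0+8=8, c=3*2+1=7

8,7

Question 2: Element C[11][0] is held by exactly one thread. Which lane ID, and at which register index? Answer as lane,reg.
r=11⇒gr=3,Rb=1  c=0⇒th=0,odd=0
L=3*4+0=12  i=1*2+0=2

12,2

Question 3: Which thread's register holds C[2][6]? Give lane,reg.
11,0

r=2->g=2,rb=0  c=6->t=3,b0=0
L=2*4+3=11  i=0*2+0=0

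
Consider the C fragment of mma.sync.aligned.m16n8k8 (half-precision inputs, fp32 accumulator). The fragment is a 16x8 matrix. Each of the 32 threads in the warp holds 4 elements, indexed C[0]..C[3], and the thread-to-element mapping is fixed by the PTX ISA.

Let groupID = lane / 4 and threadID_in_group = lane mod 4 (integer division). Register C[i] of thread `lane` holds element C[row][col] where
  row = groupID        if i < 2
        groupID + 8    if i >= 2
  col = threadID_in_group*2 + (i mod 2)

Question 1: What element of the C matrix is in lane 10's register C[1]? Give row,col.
lane 10->10/4=2, 10 mod 4=2
i=1  r:2+0->2  c:2·2+1->5

2,5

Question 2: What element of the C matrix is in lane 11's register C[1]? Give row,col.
2,7

lane 11->11/4=2, 11 mod 4=3
i=1  r:2+0->2  c:2·3+1->7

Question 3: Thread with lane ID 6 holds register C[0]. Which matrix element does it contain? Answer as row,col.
1,4

L=6->g=6>>2=1, t=6&3=2
[0]->row 1+0=1  col 2·2+0=4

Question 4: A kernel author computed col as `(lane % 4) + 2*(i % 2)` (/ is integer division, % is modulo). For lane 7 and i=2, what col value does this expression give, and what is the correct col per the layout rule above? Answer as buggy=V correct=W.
`(lane % 4) + 2*(i % 2)`[7,2]->3
7: gid=1,tid=3
[2] (1+8,3*2+0) = (9,6)
col: 3 vs 6

buggy=3 correct=6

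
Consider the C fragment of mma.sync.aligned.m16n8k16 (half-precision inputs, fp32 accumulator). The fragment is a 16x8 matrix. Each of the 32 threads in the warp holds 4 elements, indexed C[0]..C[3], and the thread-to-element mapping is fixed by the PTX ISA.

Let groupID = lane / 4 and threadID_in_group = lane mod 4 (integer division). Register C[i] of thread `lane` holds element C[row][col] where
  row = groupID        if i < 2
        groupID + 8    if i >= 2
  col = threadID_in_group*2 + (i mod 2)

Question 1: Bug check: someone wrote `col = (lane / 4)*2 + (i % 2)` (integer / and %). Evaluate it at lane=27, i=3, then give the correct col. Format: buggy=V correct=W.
buggy=13 correct=7

`(lane / 4)*2 + (i % 2)`[27,3]->13
L=27->g=27>>2=6, t=27&3=3
[3]->row 6+8=14  col 3·2+1=7
col: 13 vs 7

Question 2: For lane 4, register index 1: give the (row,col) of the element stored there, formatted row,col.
lane 4: G=1 (4/4), T=0 (4%4)
i=1: r=1+0=1, c=0*2+1=1

1,1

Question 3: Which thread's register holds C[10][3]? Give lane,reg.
9,3

r=10->g=2,rb=1  c=3->t=1,b0=1
L=2*4+1=9  i=1*2+1=3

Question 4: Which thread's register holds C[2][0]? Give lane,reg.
r:2=>grp=2,rB=0  c:0=>tig=0,lo=0
L=2*4+0=8  i=0*2+0=0

8,0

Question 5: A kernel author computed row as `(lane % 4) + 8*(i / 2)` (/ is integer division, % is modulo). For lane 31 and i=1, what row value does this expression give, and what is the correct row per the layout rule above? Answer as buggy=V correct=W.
buggy=3 correct=7

`(lane % 4) + 8*(i / 2)`[31,1]→3
L=31→G=31>>2=7, T=31&3=3
[1]→row 7+0=7  col 3·2+1=7
row: 3 vs 7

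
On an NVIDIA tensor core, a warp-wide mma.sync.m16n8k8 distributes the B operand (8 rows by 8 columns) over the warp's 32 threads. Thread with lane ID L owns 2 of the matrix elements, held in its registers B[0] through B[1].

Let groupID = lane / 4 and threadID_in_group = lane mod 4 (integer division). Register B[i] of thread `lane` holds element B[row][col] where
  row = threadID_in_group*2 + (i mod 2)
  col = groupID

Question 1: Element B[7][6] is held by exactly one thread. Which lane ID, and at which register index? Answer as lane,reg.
c=6->g=6  r=7->t=3,b0=1
L=6*4+3=27  i=1=1

27,1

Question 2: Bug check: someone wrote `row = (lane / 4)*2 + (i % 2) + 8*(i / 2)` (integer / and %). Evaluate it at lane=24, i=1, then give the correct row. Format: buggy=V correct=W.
`(lane / 4)*2 + (i % 2) + 8*(i / 2)`[24,1]→13
24: G=6,T=0
[1] (0*2+1,6) = (1,6)
row: 13 vs 1

buggy=13 correct=1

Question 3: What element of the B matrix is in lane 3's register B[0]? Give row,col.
L=3=>grp=3>>2=0, tig=3&3=3
[0]=>row 3·2+0=6  col grp=0

6,0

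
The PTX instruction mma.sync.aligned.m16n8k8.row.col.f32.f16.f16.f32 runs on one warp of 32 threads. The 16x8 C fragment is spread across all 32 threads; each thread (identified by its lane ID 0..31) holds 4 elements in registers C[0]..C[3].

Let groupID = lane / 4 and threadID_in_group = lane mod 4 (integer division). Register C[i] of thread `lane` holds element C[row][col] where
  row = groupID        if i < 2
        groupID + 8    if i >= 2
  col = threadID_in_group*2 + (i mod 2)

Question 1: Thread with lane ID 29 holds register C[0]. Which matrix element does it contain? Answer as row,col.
L=29=>grp=29>>2=7, tig=29&3=1
[0]=>row 7+0=7  col 1·2+0=2

7,2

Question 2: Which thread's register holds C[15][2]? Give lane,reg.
29,2

r=15->g=7,rb=1  c=2->t=1,b0=0
L=7*4+1=29  i=1*2+0=2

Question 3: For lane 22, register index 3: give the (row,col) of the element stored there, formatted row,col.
13,5

lane 22⇒22/4=5, 22 mod 4=2
i=3  r:5+8⇒13  c:2·2+1⇒5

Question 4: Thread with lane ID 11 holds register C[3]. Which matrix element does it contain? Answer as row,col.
10,7

L=11->g=11>>2=2, t=11&3=3
[3]->row 2+8=10  col 3·2+1=7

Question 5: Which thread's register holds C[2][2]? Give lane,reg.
r: 2->gid=2,r8=0  c: 2->tid=1,i&1=0
L=2*4+1=9  i=0*2+0=0

9,0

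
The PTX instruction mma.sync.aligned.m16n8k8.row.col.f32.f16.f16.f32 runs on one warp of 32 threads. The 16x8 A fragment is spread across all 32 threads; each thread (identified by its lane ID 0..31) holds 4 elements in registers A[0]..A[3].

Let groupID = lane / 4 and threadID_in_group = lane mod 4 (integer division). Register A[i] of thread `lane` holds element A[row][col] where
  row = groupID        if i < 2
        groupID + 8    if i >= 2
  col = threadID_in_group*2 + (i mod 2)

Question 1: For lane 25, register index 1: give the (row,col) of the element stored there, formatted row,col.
lane 25: gr=6 (25/4), th=1 (25%4)
i=1: r=6+0=6, c=1*2+1=3

6,3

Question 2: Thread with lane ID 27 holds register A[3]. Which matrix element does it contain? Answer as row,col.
lane 27⇒27/4=6, 27 mod 4=3
i=3  r:6+8⇒14  c:2·3+1⇒7

14,7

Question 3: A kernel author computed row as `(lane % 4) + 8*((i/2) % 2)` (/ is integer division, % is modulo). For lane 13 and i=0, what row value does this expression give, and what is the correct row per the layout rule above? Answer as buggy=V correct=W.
buggy=1 correct=3

`(lane % 4) + 8*((i/2) % 2)`[13,0]->1
lane 13->13/4=3, 13 mod 4=1
i=0  r:3+0->3  c:2·1+0->2
row: 1 vs 3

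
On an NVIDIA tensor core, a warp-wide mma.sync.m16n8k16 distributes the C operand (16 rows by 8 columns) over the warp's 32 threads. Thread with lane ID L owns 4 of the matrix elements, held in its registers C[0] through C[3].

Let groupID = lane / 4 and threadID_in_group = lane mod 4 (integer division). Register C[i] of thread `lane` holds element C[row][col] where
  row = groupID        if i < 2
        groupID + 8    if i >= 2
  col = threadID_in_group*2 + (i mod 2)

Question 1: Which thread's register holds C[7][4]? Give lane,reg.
r=7→G=7,rhi=0  c=4→T=2,p=0
L=7*4+2=30  i=0*2+0=0

30,0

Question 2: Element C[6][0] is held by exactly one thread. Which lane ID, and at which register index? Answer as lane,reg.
r=6→G=6,rhi=0  c=0→T=0,p=0
L=6*4+0=24  i=0*2+0=0

24,0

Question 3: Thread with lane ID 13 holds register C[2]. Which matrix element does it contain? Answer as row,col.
13: gid=3,tid=1
[2] (3+8,1*2+0) = (11,2)

11,2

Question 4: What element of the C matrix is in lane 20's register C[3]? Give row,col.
13,1

lane 20: G=5 (20/4), T=0 (20%4)
i=3: r=5+8=13, c=0*2+1=1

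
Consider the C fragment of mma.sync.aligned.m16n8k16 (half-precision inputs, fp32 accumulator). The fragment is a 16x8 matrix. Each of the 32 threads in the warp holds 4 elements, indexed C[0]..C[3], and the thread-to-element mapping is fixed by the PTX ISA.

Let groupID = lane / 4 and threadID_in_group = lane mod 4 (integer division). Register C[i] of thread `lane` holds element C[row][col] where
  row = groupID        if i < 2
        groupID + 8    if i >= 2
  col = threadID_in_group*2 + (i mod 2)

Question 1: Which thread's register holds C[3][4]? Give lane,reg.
r: 3->gid=3,r8=0  c: 4->tid=2,i&1=0
L=3*4+2=14  i=0*2+0=0

14,0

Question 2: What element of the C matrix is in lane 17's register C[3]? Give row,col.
12,3

lane 17: gr=4 (17/4), th=1 (17%4)
i=3: r=4+8=12, c=1*2+1=3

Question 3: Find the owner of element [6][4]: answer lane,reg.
r:6=>grp=6,rB=0  c:4=>tig=2,lo=0
L=6*4+2=26  i=0*2+0=0

26,0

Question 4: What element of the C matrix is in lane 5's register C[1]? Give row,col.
1,3

L=5->gid=5>>2=1, tid=5&3=1
[1]->row 1+0=1  col 1·2+1=3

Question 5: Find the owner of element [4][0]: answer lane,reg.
r: 4->gid=4,r8=0  c: 0->tid=0,i&1=0
L=4*4+0=16  i=0*2+0=0

16,0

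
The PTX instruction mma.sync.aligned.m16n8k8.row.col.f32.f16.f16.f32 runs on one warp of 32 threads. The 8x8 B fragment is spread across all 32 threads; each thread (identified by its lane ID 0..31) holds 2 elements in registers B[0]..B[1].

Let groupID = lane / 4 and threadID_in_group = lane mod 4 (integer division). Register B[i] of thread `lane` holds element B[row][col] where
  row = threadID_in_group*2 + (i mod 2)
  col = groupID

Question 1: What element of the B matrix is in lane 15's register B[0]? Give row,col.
6,3

L=15⇒gr=15>>2=3, th=15&3=3
[0]⇒row 3·2+0=6  col gr=3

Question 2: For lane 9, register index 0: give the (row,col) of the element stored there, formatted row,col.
lane 9=>9/4=2, 9 mod 4=1
i=0  r:2·1+0=>2  c:2

2,2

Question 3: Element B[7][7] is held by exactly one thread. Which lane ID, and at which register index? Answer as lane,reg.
31,1

c=7->g=7  r=7->t=3,b0=1
L=7*4+3=31  i=1=1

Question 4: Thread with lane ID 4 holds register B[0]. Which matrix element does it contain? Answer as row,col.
lane 4: G=1 (4/4), T=0 (4%4)
i=0: r=0*2+0=0, c=G=1

0,1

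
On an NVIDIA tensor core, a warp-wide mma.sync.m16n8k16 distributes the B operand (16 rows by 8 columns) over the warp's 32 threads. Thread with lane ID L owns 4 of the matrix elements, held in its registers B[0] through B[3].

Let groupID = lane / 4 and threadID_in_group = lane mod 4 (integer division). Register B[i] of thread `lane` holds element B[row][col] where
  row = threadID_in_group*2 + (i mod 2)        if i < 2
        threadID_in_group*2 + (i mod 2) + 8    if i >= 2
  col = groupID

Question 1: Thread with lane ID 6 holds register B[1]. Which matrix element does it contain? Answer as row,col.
5,1

6: G=1,T=2
[1] (2*2+1+0,1) = (5,1)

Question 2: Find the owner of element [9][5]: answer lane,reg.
20,3

c=5⇒gr=5  r=9⇒Rb=1,th=0,odd=1
L=5*4+0=20  i=1*2+1=3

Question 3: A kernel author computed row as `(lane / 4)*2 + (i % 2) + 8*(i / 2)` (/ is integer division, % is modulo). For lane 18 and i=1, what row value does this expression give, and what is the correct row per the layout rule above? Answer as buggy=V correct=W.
buggy=9 correct=5

`(lane / 4)*2 + (i % 2) + 8*(i / 2)`[18,1]=>9
lane 18=>18/4=4, 18 mod 4=2
i=1  r:2·2+1+0=>5  c:4
row: 9 vs 5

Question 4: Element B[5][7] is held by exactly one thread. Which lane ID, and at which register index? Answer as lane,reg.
c=7->g=7  r=5->rb=0,t=2,b0=1
L=7*4+2=30  i=0*2+1=1

30,1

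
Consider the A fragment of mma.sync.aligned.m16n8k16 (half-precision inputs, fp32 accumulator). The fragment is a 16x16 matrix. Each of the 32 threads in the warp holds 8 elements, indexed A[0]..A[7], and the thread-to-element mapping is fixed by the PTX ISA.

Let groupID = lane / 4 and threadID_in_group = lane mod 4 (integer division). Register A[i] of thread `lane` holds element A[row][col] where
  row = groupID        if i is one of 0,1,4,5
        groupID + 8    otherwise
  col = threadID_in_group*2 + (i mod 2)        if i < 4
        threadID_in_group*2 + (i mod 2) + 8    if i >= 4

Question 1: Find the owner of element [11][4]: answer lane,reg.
r: 11->gid=3,r8=1  c: 4->c8=0,tid=2,i&1=0
L=3*4+2=14  i=0*4+1*2+0=2

14,2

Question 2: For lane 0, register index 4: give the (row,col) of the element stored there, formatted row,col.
0,8

L=0=>grp=0>>2=0, tig=0&3=0
[4]=>row 0+0=0  col 0·2+0+8=8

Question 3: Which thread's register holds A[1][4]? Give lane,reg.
6,0

r=1⇒gr=1,Rb=0  c=4⇒Cb=0,th=2,odd=0
L=1*4+2=6  i=0*4+0*2+0=0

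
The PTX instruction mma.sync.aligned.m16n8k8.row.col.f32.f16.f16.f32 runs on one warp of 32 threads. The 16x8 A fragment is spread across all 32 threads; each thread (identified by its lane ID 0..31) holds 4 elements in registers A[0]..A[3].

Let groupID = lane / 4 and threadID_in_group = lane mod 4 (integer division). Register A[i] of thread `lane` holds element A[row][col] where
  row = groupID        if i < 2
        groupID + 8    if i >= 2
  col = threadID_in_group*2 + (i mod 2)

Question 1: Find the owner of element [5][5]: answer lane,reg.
r=5→G=5,rhi=0  c=5→T=2,p=1
L=5*4+2=22  i=0*2+1=1

22,1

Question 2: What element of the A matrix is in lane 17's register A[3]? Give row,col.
lane 17->17/4=4, 17 mod 4=1
i=3  r:4+8->12  c:2·1+1->3

12,3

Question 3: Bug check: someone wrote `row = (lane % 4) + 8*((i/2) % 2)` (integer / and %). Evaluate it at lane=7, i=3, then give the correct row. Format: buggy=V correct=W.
`(lane % 4) + 8*((i/2) % 2)`[7,3]→11
L=7→G=7>>2=1, T=7&3=3
[3]→row 1+8=9  col 3·2+1=7
row: 11 vs 9

buggy=11 correct=9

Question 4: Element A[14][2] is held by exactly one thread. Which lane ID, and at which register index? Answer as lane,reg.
r=14⇒gr=6,Rb=1  c=2⇒th=1,odd=0
L=6*4+1=25  i=1*2+0=2

25,2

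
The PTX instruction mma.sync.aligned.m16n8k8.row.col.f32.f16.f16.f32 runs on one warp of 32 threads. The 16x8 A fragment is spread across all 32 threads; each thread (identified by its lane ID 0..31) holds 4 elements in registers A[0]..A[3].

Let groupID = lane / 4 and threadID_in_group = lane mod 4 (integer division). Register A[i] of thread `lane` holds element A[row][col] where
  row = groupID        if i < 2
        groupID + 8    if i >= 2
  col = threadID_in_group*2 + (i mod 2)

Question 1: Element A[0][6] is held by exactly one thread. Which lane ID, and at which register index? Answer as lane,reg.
r: 0->gid=0,r8=0  c: 6->tid=3,i&1=0
L=0*4+3=3  i=0*2+0=0

3,0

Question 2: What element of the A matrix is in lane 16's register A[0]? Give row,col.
4,0

lane 16->16/4=4, 16 mod 4=0
i=0  r:4+0->4  c:2·0+0->0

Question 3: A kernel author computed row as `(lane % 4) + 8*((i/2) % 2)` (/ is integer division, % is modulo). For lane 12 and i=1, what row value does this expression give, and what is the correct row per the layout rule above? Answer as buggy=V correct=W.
`(lane % 4) + 8*((i/2) % 2)`[12,1]=>0
12: grp=3,tig=0
[1] (3+0,0*2+1) = (3,1)
row: 0 vs 3

buggy=0 correct=3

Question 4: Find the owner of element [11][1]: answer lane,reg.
12,3

r=11⇒gr=3,Rb=1  c=1⇒th=0,odd=1
L=3*4+0=12  i=1*2+1=3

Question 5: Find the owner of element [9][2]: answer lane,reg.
5,2

r: 9->gid=1,r8=1  c: 2->tid=1,i&1=0
L=1*4+1=5  i=1*2+0=2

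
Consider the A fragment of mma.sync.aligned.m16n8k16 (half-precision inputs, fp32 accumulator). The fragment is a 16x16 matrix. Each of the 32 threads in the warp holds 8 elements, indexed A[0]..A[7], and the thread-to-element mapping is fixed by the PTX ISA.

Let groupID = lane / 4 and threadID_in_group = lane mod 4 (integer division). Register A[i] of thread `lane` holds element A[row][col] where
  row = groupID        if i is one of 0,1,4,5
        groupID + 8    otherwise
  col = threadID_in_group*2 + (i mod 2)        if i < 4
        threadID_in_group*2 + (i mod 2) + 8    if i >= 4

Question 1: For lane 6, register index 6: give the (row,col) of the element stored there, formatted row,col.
lane 6: g=1 (6/4), t=2 (6%4)
i=6: r=1+8=9, c=2*2+0+8=12

9,12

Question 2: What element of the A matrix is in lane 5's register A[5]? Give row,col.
1,11

lane 5->5/4=1, 5 mod 4=1
i=5  r:1+0->1  c:2·1+1+8->11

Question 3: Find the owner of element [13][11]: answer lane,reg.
r=13→G=5,rhi=1  c=11→chi=1,T=1,p=1
L=5*4+1=21  i=1*4+1*2+1=7

21,7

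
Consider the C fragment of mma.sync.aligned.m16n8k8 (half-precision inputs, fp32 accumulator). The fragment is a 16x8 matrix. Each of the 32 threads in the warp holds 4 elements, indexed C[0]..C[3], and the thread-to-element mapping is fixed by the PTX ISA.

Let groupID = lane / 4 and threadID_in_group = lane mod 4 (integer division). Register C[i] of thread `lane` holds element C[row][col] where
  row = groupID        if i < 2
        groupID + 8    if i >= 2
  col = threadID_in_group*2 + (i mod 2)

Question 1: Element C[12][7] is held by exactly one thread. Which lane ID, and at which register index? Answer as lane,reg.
r:12=>grp=4,rB=1  c:7=>tig=3,lo=1
L=4*4+3=19  i=1*2+1=3

19,3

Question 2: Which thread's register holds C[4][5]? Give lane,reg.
r: 4->gid=4,r8=0  c: 5->tid=2,i&1=1
L=4*4+2=18  i=0*2+1=1

18,1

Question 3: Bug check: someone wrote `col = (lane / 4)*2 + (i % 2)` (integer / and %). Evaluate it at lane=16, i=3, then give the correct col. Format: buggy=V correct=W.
`(lane / 4)*2 + (i % 2)`[16,3]->9
lane 16: g=4 (16/4), t=0 (16%4)
i=3: r=4+8=12, c=0*2+1=1
col: 9 vs 1

buggy=9 correct=1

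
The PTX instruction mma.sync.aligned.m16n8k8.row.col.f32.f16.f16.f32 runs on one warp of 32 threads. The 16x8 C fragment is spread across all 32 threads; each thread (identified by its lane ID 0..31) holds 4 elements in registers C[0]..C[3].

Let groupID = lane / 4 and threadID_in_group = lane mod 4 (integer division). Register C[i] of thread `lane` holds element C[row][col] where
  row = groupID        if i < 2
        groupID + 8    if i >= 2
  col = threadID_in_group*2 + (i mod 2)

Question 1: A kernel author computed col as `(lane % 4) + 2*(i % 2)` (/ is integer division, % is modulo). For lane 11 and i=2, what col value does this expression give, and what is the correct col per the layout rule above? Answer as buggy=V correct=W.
buggy=3 correct=6

`(lane % 4) + 2*(i % 2)`[11,2]->3
L=11->g=11>>2=2, t=11&3=3
[2]->row 2+8=10  col 3·2+0=6
col: 3 vs 6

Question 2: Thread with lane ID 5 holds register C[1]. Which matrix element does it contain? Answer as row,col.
5: gr=1,th=1
[1] (1+0,1*2+1) = (1,3)

1,3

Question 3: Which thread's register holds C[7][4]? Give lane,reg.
r=7→G=7,rhi=0  c=4→T=2,p=0
L=7*4+2=30  i=0*2+0=0

30,0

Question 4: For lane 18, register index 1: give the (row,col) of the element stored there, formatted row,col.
4,5

L=18⇒gr=18>>2=4, th=18&3=2
[1]⇒row 4+0=4  col 2·2+1=5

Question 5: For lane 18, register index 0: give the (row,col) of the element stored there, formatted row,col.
4,4

lane 18->18/4=4, 18 mod 4=2
i=0  r:4+0->4  c:2·2+0->4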